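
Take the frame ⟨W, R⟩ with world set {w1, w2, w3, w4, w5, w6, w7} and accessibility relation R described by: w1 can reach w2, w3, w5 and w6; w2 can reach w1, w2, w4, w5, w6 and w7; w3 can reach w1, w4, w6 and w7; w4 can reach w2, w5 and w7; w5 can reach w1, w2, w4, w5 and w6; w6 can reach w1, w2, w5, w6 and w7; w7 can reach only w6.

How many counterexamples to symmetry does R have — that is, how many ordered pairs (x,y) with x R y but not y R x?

5

Enumerating: (w2,w7), (w3,w4), (w3,w6), (w3,w7), (w4,w7).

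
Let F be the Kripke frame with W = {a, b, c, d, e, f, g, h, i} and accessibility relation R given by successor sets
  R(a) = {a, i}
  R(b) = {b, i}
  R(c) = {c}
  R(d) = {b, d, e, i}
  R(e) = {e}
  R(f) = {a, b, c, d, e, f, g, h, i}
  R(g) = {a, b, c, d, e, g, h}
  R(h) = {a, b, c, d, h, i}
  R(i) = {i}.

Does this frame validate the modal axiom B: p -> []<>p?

The schema B characterises exactly the symmetric frames.
Symmetric: no — a R i but not i R a.

No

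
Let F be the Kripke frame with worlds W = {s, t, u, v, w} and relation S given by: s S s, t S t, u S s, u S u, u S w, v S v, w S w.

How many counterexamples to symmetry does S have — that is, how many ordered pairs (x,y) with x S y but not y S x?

2

Enumerating: (u,s), (u,w).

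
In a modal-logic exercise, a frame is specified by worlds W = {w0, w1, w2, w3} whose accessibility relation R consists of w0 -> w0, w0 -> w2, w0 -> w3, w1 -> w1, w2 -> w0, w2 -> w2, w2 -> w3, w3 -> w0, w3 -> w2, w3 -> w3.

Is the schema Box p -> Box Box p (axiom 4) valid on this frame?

The schema 4 characterises exactly the transitive frames.
Transitive: yes — every two-step R-path is closed by a direct edge.

Yes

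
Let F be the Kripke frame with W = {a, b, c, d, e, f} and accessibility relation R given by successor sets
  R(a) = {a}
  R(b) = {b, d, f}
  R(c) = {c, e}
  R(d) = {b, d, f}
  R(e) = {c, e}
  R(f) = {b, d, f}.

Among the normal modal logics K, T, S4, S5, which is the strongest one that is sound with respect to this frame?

Reflexive (axiom T): yes — every world is R-related to itself.
Transitive (axiom 4): yes — every two-step R-path is closed by a direct edge.
Euclidean (axiom 5): yes — any two successors of a common world are R-related.
So F validates K, T, S4, S5. The strongest is S5.

S5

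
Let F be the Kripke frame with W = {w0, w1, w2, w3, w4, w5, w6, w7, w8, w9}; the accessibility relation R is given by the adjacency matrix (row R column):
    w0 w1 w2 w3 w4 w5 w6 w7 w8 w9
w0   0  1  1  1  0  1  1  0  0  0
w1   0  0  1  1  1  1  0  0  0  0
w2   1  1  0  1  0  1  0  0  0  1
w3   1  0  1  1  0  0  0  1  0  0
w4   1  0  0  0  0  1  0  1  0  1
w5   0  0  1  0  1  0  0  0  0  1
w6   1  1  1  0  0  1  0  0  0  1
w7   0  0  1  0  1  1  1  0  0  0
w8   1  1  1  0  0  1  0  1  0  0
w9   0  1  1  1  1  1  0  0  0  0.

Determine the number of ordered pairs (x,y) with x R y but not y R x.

21

Enumerating: (w0,w1), (w0,w5), (w1,w3), (w1,w4), (w1,w5), (w3,w7), (w4,w0), (w6,w1), (w6,w2), (w6,w5), (w6,w9), (w7,w2), … and 9 more.
Total: 21.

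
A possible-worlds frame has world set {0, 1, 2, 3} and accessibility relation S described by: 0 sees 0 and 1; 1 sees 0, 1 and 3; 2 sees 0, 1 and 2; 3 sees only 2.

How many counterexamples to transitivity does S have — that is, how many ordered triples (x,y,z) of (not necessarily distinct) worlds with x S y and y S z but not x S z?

Enumerating: (0,1,3), (1,3,2), (2,1,3), (3,2,0), (3,2,1).

5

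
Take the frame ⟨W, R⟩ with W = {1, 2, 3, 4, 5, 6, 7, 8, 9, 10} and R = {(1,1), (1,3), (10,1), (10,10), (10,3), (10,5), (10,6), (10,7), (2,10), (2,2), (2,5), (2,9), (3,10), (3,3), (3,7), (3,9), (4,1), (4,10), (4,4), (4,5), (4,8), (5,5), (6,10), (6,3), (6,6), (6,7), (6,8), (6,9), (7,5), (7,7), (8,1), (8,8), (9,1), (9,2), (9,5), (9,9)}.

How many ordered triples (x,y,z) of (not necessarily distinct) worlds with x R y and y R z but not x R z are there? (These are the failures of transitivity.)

32

Enumerating: (1,3,10), (1,3,7), (1,3,9), (10,3,9), (10,6,8), (10,6,9), (2,10,1), (2,10,3), (2,10,6), (2,10,7), (2,9,1), (3,10,1), … and 20 more.
Total: 32.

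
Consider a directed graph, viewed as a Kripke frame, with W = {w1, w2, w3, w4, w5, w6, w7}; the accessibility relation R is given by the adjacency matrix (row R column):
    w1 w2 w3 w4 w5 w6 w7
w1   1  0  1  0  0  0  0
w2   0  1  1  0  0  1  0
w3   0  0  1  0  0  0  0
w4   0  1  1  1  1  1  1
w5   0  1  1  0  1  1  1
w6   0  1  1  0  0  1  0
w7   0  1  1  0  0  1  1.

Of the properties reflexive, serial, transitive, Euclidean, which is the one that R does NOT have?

Reflexive: yes — every world is R-related to itself.
Serial: yes — every world has a successor (e.g. w1 R w1).
Transitive: yes — every two-step R-path is closed by a direct edge.
Euclidean: no — w2 R w3 and w2 R w6, but not w3 R w6.
Only Euclidean fails.

Euclidean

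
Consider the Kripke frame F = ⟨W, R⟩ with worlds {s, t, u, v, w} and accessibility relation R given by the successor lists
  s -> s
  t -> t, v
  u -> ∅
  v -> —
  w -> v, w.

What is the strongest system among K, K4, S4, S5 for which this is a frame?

Transitive (axiom 4): yes — every two-step R-path is closed by a direct edge.
Reflexive (axiom T): no — u is not related to itself.
Euclidean (axiom 5): no — t R v and t R t, but not v R t.
So F validates K, K4; S4 would additionally require R to be reflexive. The strongest is K4.

K4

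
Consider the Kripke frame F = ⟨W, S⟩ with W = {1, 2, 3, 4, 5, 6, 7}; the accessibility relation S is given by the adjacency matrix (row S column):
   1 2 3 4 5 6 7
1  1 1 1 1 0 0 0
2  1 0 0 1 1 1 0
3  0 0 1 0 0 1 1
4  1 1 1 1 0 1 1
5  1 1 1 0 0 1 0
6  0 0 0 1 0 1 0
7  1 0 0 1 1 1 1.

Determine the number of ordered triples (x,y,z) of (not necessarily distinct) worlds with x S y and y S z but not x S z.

Enumerating: (1,2,5), (1,2,6), (1,3,6), (1,3,7), (1,4,6), (1,4,7), (2,1,2), (2,1,3), (2,4,2), (2,4,3), (2,4,7), (2,5,2), … and 22 more.
Total: 34.

34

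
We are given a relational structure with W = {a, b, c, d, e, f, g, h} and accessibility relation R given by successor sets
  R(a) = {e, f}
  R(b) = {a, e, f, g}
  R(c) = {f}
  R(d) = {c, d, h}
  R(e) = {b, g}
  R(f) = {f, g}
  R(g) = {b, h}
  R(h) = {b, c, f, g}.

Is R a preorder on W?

No

Reflexive: no — a is not related to itself.
Transitive: no — a R e and e R b, but not a R b.
So R is not a preorder.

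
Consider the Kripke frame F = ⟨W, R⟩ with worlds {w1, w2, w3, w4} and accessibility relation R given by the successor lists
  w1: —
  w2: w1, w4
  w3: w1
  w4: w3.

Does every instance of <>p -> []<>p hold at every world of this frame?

No

By correspondence theory, 5 is valid on a frame iff R is Euclidean.
Euclidean: no — w2 R w1 and w2 R w4, but not w1 R w4.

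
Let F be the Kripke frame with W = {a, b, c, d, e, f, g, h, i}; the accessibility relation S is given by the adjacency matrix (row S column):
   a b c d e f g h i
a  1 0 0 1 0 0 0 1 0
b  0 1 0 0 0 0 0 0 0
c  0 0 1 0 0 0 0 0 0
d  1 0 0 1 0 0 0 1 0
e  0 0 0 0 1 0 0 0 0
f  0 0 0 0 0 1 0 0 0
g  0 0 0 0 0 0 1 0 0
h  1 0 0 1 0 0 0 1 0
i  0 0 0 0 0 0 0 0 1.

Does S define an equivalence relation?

Yes

Reflexive: yes — every world is S-related to itself.
Symmetric: yes — every pair in S has its reverse in S.
Transitive: yes — every two-step S-path is closed by a direct edge.
So S is an equivalence relation.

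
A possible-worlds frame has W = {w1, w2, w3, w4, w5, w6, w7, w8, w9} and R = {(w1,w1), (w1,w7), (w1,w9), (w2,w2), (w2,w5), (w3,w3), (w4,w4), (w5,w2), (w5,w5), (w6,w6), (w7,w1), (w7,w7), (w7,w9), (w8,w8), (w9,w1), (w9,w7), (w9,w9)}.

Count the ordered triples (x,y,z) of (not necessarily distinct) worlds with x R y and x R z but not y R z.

R is Euclidean; there are no such tuples.

0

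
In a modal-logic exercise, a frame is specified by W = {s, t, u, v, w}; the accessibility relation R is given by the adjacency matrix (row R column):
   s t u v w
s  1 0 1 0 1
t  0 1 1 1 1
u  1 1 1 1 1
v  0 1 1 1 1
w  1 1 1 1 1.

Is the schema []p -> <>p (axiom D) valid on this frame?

Yes

By correspondence theory, D is valid on a frame iff R is serial.
Serial: yes — every world has a successor (e.g. s R s).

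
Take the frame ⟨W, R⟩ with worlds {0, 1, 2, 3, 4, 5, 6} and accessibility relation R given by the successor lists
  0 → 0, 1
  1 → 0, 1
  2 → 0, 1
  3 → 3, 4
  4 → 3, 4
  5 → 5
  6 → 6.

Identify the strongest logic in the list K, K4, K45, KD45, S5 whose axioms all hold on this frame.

KD45

Transitive (axiom 4): yes — every two-step R-path is closed by a direct edge.
Euclidean (axiom 5): yes — any two successors of a common world are R-related.
Serial (axiom D): yes — every world has a successor (e.g. 0 R 0).
Reflexive (axiom T): no — 2 is not related to itself.
So F validates K, K4, K45, KD45; S5 would additionally require R to be reflexive. The strongest is KD45.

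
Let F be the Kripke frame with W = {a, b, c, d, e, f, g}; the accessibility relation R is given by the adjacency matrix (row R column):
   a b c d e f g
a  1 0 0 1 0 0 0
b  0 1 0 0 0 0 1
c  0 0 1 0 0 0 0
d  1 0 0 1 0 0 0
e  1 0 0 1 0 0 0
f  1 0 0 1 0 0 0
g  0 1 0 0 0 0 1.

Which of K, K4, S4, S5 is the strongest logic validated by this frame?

K4

Transitive (axiom 4): yes — every two-step R-path is closed by a direct edge.
Reflexive (axiom T): no — e is not related to itself.
Euclidean (axiom 5): yes — any two successors of a common world are R-related.
So F validates K, K4; S4 would additionally require R to be reflexive. The strongest is K4.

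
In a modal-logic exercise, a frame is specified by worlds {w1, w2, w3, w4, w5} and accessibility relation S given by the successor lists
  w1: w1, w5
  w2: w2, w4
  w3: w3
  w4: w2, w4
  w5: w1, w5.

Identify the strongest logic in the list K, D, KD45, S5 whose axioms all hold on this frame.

S5

Serial (axiom D): yes — every world has a successor (e.g. w1 S w1).
Euclidean (axiom 5): yes — any two successors of a common world are S-related.
Transitive (axiom 4): yes — every two-step S-path is closed by a direct edge.
Reflexive (axiom T): yes — every world is S-related to itself.
So F validates K, D, KD45, S5. The strongest is S5.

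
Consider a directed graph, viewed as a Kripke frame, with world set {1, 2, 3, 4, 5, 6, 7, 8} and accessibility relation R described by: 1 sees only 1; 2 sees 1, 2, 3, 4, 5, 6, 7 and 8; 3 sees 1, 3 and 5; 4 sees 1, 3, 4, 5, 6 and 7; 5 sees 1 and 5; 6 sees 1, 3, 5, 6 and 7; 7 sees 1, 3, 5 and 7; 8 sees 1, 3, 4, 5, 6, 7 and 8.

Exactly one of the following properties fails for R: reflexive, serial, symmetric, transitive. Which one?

Reflexive: yes — every world is R-related to itself.
Serial: yes — every world has a successor (e.g. 1 R 1).
Symmetric: no — 2 R 1 but not 1 R 2.
Transitive: yes — every two-step R-path is closed by a direct edge.
Only symmetric fails.

symmetric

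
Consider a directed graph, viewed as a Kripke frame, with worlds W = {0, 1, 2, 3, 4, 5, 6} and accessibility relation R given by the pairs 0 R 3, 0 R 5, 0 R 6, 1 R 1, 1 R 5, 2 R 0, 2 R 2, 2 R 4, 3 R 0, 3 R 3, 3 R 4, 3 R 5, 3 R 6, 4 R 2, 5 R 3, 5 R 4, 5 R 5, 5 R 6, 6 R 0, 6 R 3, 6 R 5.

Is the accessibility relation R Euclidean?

Euclidean: no — 2 R 0 and 2 R 4, but not 0 R 4.

No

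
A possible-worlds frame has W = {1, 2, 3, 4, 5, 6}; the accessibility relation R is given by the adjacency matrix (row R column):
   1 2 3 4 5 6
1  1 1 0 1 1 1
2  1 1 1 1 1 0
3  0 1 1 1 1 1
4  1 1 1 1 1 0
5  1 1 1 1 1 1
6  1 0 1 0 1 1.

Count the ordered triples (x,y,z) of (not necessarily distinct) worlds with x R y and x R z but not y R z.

Enumerating: (1,2,6), (1,4,6), (1,6,2), (1,6,4), (2,1,3), (2,3,1), (3,2,6), (3,4,6), (3,6,2), (3,6,4), (4,1,3), (4,3,1), … and 8 more.
Total: 20.

20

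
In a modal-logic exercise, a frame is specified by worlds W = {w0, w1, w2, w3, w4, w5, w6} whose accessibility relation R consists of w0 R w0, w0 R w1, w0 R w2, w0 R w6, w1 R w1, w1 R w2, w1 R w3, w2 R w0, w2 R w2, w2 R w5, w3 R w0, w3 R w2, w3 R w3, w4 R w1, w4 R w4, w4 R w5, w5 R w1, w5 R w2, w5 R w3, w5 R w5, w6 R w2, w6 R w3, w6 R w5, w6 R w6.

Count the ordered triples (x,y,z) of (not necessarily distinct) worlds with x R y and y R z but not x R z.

23

Enumerating: (w0,w1,w3), (w0,w2,w5), (w0,w6,w3), (w0,w6,w5), (w1,w2,w0), (w1,w2,w5), (w1,w3,w0), (w2,w0,w1), (w2,w0,w6), (w2,w5,w1), (w2,w5,w3), (w3,w0,w1), … and 11 more.
Total: 23.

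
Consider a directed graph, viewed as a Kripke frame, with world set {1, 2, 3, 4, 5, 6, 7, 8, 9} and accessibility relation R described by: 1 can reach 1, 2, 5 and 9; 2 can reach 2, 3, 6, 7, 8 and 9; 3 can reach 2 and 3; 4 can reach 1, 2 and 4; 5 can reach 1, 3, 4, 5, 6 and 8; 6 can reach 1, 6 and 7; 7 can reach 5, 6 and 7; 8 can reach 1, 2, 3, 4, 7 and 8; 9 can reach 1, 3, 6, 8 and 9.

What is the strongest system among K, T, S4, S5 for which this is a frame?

T

Reflexive (axiom T): yes — every world is R-related to itself.
Transitive (axiom 4): no — 1 R 2 and 2 R 3, but not 1 R 3.
Euclidean (axiom 5): no — 1 R 2 and 1 R 5, but not 2 R 5.
So F validates K, T; S4 would additionally require R to be transitive. The strongest is T.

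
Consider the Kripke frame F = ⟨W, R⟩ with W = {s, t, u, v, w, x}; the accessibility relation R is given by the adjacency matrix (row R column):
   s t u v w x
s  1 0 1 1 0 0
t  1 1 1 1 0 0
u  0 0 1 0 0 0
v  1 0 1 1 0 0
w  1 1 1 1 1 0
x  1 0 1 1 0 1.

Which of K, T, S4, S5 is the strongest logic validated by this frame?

S4

Reflexive (axiom T): yes — every world is R-related to itself.
Transitive (axiom 4): yes — every two-step R-path is closed by a direct edge.
Euclidean (axiom 5): no — s R u and s R v, but not u R v.
So F validates K, T, S4; S5 would additionally require R to be Euclidean. The strongest is S4.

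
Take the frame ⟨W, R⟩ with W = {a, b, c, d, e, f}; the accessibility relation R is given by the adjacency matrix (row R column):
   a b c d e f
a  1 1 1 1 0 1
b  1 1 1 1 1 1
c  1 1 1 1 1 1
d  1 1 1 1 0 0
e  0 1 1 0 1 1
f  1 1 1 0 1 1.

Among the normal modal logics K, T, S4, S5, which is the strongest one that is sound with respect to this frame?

Reflexive (axiom T): yes — every world is R-related to itself.
Transitive (axiom 4): no — a R b and b R e, but not a R e.
Euclidean (axiom 5): no — a R d and a R f, but not d R f.
So F validates K, T; S4 would additionally require R to be transitive. The strongest is T.

T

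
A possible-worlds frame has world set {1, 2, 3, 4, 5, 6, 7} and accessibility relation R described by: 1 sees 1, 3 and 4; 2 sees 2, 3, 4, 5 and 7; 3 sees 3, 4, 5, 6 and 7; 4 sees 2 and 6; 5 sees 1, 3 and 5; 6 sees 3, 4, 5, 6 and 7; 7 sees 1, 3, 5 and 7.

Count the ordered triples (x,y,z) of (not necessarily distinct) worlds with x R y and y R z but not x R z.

30

Enumerating: (1,3,5), (1,3,6), (1,3,7), (1,4,2), (1,4,6), (2,3,6), (2,4,6), (2,5,1), (2,7,1), (3,4,2), (3,5,1), (3,7,1), … and 18 more.
Total: 30.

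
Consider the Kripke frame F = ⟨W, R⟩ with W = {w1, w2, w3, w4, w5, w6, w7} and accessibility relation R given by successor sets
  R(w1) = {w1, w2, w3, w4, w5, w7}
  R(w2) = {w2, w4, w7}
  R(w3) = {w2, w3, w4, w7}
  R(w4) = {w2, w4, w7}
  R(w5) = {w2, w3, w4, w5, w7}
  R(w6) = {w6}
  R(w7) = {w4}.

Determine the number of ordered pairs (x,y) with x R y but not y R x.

Enumerating: (w1,w2), (w1,w3), (w1,w4), (w1,w5), (w1,w7), (w2,w7), (w3,w2), (w3,w4), (w3,w7), (w5,w2), (w5,w3), (w5,w4), (w5,w7).

13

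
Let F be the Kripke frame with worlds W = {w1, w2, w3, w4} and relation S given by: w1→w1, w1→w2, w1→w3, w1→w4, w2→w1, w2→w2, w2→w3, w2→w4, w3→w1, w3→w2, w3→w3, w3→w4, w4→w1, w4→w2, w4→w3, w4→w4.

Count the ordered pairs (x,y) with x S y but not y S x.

0

S is symmetric; there are no such tuples.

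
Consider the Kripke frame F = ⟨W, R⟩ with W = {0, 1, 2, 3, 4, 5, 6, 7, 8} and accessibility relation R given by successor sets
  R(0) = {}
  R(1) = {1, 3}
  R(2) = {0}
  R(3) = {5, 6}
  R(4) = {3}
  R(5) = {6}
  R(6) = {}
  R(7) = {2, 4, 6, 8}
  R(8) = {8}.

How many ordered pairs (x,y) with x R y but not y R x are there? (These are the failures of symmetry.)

Enumerating: (1,3), (2,0), (3,5), (3,6), (4,3), (5,6), (7,2), (7,4), (7,6), (7,8).

10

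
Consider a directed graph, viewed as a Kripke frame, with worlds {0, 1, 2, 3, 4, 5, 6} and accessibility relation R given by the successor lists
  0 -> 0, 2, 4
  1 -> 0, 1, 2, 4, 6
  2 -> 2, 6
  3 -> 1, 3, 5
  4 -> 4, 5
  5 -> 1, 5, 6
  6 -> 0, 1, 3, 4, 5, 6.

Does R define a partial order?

No

Reflexive: yes — every world is R-related to itself.
Transitive: no — 0 R 2 and 2 R 6, but not 0 R 6.
Antisymmetric: no — 1 R 6 and 6 R 1 with 1 ≠ 6.
So R is not a partial order.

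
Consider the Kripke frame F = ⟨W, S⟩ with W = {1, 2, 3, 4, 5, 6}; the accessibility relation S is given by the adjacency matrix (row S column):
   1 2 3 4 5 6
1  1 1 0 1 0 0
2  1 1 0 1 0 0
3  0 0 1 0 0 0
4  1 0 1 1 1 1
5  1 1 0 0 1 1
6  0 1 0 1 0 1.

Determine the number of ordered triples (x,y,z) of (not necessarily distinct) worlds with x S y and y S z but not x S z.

16

Enumerating: (1,4,3), (1,4,5), (1,4,6), (2,4,3), (2,4,5), (2,4,6), (4,1,2), (4,5,2), (4,6,2), (5,1,4), (5,2,4), (5,6,4), (6,2,1), (6,4,1), (6,4,3), (6,4,5).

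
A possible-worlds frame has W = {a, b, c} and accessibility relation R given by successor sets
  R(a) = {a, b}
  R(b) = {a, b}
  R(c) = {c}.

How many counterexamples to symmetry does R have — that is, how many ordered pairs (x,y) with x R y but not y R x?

R is symmetric; there are no such tuples.

0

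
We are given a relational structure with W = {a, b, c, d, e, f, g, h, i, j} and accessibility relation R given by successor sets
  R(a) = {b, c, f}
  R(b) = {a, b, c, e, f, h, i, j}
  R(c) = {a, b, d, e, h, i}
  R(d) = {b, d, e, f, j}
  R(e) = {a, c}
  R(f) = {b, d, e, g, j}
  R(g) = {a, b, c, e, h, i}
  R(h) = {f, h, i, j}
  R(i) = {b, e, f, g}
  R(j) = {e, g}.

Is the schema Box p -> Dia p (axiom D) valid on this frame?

Axiom D corresponds to the accessibility relation being serial.
Serial: yes — every world has a successor (e.g. a R b).

Yes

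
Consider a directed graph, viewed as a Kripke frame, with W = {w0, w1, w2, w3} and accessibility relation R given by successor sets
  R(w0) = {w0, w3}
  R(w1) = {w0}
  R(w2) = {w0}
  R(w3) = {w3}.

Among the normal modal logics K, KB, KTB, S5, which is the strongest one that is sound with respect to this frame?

Symmetric (axiom B): no — w0 R w3 but not w3 R w0.
Reflexive (axiom T): no — w1 is not related to itself.
Euclidean (axiom 5): no — w0 R w3 and w0 R w0, but not w3 R w0.
So F validates K; KB would additionally require R to be symmetric. The strongest is K.

K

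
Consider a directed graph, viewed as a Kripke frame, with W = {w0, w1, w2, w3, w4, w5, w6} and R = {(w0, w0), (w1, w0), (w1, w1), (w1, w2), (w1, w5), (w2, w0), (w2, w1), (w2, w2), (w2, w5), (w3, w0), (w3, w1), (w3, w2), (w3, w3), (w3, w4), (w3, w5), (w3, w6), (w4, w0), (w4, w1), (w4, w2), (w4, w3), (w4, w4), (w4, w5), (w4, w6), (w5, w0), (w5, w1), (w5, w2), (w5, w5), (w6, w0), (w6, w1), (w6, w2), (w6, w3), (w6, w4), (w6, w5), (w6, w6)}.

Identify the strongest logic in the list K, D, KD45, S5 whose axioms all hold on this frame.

D

Serial (axiom D): yes — every world has a successor (e.g. w0 R w0).
Euclidean (axiom 5): no — w1 R w0 and w1 R w2, but not w0 R w2.
Transitive (axiom 4): yes — every two-step R-path is closed by a direct edge.
Reflexive (axiom T): yes — every world is R-related to itself.
So F validates K, D; KD45 would additionally require R to be Euclidean. The strongest is D.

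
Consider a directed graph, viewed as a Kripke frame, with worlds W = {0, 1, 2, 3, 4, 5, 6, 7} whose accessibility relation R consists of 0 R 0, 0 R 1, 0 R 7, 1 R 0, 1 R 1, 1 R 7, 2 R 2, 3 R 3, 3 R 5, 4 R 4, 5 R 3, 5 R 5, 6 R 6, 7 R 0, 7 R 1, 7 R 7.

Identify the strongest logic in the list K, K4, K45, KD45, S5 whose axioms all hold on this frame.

Transitive (axiom 4): yes — every two-step R-path is closed by a direct edge.
Euclidean (axiom 5): yes — any two successors of a common world are R-related.
Serial (axiom D): yes — every world has a successor (e.g. 0 R 0).
Reflexive (axiom T): yes — every world is R-related to itself.
So F validates K, K4, K45, KD45, S5. The strongest is S5.

S5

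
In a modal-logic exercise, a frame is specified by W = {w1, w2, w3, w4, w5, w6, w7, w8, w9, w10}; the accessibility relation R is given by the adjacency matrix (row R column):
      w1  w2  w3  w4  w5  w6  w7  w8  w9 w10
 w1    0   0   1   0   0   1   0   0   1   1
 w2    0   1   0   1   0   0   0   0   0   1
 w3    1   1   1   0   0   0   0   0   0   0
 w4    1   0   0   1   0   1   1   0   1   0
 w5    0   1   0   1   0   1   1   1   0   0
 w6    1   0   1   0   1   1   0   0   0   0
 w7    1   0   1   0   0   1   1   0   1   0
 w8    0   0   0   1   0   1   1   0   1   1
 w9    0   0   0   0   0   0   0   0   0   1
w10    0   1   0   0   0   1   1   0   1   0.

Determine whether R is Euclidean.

No

Euclidean: no — w1 R w10 and w1 R w3, but not w10 R w3.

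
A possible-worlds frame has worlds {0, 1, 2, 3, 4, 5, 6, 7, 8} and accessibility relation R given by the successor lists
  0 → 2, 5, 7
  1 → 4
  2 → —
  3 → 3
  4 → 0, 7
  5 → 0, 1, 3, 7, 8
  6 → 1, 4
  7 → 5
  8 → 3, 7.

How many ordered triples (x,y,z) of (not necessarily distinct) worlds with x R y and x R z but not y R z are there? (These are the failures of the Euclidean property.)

39

Enumerating: (0,2,2), (0,2,5), (0,2,7), (0,5,2), (0,5,5), (0,7,2), (0,7,7), (1,4,4), (4,0,0), (4,7,0), (4,7,7), (5,0,0), … and 27 more.
Total: 39.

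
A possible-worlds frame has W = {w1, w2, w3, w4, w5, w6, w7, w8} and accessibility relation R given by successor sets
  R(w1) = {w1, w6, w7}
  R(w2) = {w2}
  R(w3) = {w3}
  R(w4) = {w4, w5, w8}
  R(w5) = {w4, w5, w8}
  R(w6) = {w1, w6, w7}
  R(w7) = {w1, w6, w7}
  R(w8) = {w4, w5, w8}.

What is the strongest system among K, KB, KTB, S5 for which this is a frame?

Symmetric (axiom B): yes — every pair in R has its reverse in R.
Reflexive (axiom T): yes — every world is R-related to itself.
Euclidean (axiom 5): yes — any two successors of a common world are R-related.
So F validates K, KB, KTB, S5. The strongest is S5.

S5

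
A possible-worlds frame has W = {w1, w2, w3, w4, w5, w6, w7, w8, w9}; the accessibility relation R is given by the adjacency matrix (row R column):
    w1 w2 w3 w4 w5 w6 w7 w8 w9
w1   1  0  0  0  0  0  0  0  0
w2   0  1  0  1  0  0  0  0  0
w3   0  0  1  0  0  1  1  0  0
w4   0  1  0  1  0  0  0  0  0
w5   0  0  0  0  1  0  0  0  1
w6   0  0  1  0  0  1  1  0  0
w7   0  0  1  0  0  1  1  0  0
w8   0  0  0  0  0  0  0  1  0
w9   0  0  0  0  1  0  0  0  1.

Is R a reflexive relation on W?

Reflexive: yes — every world is R-related to itself.

Yes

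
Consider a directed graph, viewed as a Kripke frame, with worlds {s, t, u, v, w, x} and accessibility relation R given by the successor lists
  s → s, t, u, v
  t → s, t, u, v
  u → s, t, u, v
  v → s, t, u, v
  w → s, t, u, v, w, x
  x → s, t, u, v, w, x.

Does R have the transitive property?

Transitive: yes — every two-step R-path is closed by a direct edge.

Yes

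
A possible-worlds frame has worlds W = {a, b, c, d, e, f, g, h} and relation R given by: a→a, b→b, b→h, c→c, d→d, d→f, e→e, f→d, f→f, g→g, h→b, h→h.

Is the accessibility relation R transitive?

Transitive: yes — every two-step R-path is closed by a direct edge.

Yes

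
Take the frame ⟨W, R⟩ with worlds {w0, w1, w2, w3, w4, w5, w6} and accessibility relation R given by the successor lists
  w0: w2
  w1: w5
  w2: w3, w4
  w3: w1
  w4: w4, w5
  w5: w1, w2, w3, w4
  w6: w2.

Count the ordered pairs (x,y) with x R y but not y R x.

7

Enumerating: (w0,w2), (w2,w3), (w2,w4), (w3,w1), (w5,w2), (w5,w3), (w6,w2).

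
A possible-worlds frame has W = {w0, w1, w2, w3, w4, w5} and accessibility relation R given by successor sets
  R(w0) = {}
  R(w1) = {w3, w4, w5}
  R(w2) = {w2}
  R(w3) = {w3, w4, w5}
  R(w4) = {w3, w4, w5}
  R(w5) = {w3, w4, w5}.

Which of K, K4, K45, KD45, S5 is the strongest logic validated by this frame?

Transitive (axiom 4): yes — every two-step R-path is closed by a direct edge.
Euclidean (axiom 5): yes — any two successors of a common world are R-related.
Serial (axiom D): no — w0 has no R-successor.
Reflexive (axiom T): no — w0 is not related to itself.
So F validates K, K4, K45; KD45 would additionally require R to be serial. The strongest is K45.

K45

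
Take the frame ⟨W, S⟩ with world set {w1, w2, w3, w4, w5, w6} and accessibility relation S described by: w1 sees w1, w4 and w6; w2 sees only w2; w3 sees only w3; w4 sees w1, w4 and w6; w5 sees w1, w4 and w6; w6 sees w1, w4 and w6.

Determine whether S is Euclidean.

Euclidean: yes — any two successors of a common world are S-related.

Yes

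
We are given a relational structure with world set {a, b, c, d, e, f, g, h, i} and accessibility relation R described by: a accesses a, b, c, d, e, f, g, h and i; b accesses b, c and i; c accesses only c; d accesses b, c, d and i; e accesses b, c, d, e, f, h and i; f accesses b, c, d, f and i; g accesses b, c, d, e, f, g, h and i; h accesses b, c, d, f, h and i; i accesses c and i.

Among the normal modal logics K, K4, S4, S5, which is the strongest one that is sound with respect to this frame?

S4

Transitive (axiom 4): yes — every two-step R-path is closed by a direct edge.
Reflexive (axiom T): yes — every world is R-related to itself.
Euclidean (axiom 5): no — a R b and a R d, but not b R d.
So F validates K, K4, S4; S5 would additionally require R to be Euclidean. The strongest is S4.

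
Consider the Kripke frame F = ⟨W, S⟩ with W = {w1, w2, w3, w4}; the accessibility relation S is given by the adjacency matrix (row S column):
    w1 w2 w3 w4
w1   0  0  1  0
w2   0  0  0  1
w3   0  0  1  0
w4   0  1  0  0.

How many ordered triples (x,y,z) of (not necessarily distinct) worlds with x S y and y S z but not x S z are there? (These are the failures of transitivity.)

Enumerating: (w2,w4,w2), (w4,w2,w4).

2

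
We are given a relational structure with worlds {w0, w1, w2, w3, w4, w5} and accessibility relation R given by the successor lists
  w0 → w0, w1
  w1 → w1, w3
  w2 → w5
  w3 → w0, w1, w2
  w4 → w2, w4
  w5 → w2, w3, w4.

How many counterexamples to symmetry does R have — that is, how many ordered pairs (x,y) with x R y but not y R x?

Enumerating: (w0,w1), (w3,w0), (w3,w2), (w4,w2), (w5,w3), (w5,w4).

6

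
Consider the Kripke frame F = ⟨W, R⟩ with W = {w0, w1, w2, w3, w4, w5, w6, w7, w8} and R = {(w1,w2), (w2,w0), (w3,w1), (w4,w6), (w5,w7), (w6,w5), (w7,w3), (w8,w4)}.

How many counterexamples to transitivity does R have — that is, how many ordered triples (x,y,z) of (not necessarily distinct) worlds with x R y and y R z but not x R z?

7

Enumerating: (w1,w2,w0), (w3,w1,w2), (w4,w6,w5), (w5,w7,w3), (w6,w5,w7), (w7,w3,w1), (w8,w4,w6).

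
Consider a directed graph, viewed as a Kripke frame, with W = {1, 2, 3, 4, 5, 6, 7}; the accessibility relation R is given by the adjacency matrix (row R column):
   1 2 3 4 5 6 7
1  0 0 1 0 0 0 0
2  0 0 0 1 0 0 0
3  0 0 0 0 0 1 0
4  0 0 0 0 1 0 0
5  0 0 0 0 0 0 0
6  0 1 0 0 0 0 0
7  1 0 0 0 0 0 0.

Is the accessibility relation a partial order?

No

Reflexive: no — 1 is not related to itself.
Transitive: no — 1 R 3 and 3 R 6, but not 1 R 6.
Antisymmetric: yes — no distinct pair is related both ways.
So R is not a partial order.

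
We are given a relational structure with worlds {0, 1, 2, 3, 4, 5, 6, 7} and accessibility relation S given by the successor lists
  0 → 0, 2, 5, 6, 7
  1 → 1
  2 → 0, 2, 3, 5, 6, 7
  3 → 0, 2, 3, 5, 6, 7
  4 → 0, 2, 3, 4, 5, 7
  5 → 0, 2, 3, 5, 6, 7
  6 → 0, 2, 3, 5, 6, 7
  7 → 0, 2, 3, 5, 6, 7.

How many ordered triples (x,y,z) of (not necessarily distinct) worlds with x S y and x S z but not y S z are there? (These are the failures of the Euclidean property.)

11

Enumerating: (2,0,3), (3,0,3), (4,0,3), (4,0,4), (4,2,4), (4,3,4), (4,5,4), (4,7,4), (5,0,3), (6,0,3), (7,0,3).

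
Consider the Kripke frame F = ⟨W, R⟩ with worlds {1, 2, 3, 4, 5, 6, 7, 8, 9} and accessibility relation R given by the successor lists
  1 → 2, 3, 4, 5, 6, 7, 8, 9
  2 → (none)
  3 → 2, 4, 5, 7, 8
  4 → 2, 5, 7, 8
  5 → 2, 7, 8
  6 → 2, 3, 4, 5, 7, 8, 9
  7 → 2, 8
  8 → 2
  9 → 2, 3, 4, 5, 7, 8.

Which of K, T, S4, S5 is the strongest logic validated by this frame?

K

Reflexive (axiom T): no — 1 is not related to itself.
Transitive (axiom 4): yes — every two-step R-path is closed by a direct edge.
Euclidean (axiom 5): no — 1 R 2 and 1 R 3, but not 2 R 3.
So F validates K; T would additionally require R to be reflexive. The strongest is K.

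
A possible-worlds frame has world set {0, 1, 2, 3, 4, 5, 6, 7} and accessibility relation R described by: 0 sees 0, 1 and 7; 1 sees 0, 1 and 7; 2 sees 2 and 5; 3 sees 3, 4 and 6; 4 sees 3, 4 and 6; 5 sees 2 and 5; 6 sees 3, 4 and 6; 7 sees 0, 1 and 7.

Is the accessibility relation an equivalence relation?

Yes

Reflexive: yes — every world is R-related to itself.
Symmetric: yes — every pair in R has its reverse in R.
Transitive: yes — every two-step R-path is closed by a direct edge.
So R is an equivalence relation.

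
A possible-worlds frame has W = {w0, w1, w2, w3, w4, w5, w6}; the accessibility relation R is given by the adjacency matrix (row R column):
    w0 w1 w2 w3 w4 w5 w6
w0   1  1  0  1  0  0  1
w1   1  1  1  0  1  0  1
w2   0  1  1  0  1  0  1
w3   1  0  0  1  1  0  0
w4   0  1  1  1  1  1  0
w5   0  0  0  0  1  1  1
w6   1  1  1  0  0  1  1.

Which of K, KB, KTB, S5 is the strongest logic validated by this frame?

KTB

Symmetric (axiom B): yes — every pair in R has its reverse in R.
Reflexive (axiom T): yes — every world is R-related to itself.
Euclidean (axiom 5): no — w0 R w1 and w0 R w3, but not w1 R w3.
So F validates K, KB, KTB; S5 would additionally require R to be Euclidean. The strongest is KTB.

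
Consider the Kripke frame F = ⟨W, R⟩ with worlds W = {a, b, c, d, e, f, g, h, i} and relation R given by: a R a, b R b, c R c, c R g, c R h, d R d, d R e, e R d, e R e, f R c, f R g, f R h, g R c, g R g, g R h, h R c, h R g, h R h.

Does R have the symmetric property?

No

Symmetric: no — f R c but not c R f.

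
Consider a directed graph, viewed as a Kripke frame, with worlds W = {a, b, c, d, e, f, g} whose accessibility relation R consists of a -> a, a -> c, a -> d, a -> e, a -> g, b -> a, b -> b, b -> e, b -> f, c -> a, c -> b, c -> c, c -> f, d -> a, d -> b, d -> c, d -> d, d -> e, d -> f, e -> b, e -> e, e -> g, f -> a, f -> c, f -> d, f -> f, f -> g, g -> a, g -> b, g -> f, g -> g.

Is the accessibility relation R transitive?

No

Transitive: no — a R c and c R b, but not a R b.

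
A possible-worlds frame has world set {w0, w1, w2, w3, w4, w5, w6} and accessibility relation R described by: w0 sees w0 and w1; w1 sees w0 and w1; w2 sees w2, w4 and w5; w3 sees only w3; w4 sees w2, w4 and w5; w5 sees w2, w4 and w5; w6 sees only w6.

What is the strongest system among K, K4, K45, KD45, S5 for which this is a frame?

Transitive (axiom 4): yes — every two-step R-path is closed by a direct edge.
Euclidean (axiom 5): yes — any two successors of a common world are R-related.
Serial (axiom D): yes — every world has a successor (e.g. w0 R w0).
Reflexive (axiom T): yes — every world is R-related to itself.
So F validates K, K4, K45, KD45, S5. The strongest is S5.

S5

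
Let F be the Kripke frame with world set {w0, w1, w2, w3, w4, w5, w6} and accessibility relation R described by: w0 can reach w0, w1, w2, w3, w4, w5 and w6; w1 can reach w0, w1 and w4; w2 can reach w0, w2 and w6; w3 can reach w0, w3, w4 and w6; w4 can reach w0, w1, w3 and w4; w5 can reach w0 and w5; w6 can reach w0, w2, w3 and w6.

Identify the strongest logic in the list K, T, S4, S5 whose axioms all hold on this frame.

Reflexive (axiom T): yes — every world is R-related to itself.
Transitive (axiom 4): no — w1 R w0 and w0 R w2, but not w1 R w2.
Euclidean (axiom 5): no — w0 R w1 and w0 R w2, but not w1 R w2.
So F validates K, T; S4 would additionally require R to be transitive. The strongest is T.

T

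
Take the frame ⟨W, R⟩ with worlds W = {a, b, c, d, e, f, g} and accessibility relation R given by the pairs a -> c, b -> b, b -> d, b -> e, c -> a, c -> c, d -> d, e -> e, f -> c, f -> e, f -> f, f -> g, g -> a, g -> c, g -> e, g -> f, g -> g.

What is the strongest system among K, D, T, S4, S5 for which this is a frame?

Serial (axiom D): yes — every world has a successor (e.g. a R c).
Reflexive (axiom T): no — a is not related to itself.
Transitive (axiom 4): no — f R c and c R a, but not f R a.
Euclidean (axiom 5): no — b R d and b R e, but not d R e.
So F validates K, D; T would additionally require R to be reflexive. The strongest is D.

D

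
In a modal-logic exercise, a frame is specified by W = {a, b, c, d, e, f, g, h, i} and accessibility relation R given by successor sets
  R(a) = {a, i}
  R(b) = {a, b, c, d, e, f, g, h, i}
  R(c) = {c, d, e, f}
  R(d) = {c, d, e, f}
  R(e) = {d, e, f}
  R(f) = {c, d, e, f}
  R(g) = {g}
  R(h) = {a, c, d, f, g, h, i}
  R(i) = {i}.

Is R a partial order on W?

No

Reflexive: yes — every world is R-related to itself.
Transitive: no — e R d and d R c, but not e R c.
Antisymmetric: no — c R d and d R c with c ≠ d.
So R is not a partial order.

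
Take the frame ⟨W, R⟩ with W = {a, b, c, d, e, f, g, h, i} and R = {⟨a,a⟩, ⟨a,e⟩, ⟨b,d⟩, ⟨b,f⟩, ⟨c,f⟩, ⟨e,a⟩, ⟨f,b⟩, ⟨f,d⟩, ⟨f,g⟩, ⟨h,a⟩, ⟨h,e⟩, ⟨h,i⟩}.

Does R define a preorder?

No

Reflexive: no — b is not related to itself.
Transitive: no — b R f and f R g, but not b R g.
So R is not a preorder.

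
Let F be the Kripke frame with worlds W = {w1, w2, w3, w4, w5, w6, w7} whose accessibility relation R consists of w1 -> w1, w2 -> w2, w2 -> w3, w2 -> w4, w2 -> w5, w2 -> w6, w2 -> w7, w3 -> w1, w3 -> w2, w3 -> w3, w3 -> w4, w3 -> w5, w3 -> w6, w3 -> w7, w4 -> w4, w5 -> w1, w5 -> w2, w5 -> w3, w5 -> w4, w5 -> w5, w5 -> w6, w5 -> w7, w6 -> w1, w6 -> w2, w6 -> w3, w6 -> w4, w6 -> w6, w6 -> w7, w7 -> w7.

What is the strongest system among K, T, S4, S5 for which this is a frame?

T

Reflexive (axiom T): yes — every world is R-related to itself.
Transitive (axiom 4): no — w2 R w3 and w3 R w1, but not w2 R w1.
Euclidean (axiom 5): no — w2 R w4 and w2 R w3, but not w4 R w3.
So F validates K, T; S4 would additionally require R to be transitive. The strongest is T.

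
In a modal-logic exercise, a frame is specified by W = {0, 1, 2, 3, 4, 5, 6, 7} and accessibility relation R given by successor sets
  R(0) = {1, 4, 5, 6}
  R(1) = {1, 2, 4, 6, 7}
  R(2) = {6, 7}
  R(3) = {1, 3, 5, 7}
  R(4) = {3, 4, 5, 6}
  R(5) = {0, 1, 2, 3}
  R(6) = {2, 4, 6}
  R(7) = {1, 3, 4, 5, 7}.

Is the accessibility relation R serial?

Serial: yes — every world has a successor (e.g. 0 R 1).

Yes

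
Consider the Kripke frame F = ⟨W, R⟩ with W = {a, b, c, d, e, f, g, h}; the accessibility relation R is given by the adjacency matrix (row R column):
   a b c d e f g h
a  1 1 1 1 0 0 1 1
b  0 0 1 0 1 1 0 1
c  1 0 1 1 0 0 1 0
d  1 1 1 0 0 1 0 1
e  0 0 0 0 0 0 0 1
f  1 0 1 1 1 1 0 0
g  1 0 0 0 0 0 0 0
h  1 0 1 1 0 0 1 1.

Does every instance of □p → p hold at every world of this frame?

No

The schema T characterises exactly the reflexive frames.
Reflexive: no — b is not related to itself.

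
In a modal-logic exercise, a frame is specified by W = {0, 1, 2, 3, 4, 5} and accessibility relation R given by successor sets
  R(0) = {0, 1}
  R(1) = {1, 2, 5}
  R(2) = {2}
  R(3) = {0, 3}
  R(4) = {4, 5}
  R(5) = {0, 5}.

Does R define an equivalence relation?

No

Reflexive: yes — every world is R-related to itself.
Symmetric: no — 0 R 1 but not 1 R 0.
Transitive: no — 0 R 1 and 1 R 2, but not 0 R 2.
So R is not an equivalence relation.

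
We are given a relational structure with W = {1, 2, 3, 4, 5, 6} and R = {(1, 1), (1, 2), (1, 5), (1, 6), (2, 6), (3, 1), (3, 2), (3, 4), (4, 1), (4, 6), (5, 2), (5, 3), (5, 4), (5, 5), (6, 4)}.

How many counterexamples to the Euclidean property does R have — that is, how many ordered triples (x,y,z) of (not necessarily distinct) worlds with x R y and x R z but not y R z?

Enumerating: (1,2,1), (1,2,2), (1,2,5), (1,5,1), (1,5,6), (1,6,1), (1,6,2), (1,6,5), (1,6,6), (2,6,6), (3,1,4), (3,2,1), … and 17 more.
Total: 29.

29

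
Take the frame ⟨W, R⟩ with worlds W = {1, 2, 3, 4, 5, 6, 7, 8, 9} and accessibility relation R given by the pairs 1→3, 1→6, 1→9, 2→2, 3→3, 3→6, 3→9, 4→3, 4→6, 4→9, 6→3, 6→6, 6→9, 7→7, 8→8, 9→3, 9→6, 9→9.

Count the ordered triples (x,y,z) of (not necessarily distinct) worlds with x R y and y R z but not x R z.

0

R is transitive; there are no such tuples.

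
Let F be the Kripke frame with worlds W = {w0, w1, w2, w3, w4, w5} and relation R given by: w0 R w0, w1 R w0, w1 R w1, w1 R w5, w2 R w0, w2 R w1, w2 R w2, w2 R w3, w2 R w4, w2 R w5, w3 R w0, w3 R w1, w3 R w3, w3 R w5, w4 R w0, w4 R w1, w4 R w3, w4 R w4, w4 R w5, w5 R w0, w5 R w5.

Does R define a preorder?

Reflexive: yes — every world is R-related to itself.
Transitive: yes — every two-step R-path is closed by a direct edge.
So R is a preorder.

Yes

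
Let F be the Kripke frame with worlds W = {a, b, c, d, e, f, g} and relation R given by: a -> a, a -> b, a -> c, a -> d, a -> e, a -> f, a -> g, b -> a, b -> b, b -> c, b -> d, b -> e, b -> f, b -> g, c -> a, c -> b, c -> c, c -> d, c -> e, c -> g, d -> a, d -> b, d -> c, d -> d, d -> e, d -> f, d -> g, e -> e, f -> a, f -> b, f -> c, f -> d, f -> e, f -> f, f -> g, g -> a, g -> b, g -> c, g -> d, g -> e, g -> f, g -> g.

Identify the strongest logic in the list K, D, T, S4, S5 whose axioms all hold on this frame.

Serial (axiom D): yes — every world has a successor (e.g. a R a).
Reflexive (axiom T): yes — every world is R-related to itself.
Transitive (axiom 4): no — c R a and a R f, but not c R f.
Euclidean (axiom 5): no — a R c and a R f, but not c R f.
So F validates K, D, T; S4 would additionally require R to be transitive. The strongest is T.

T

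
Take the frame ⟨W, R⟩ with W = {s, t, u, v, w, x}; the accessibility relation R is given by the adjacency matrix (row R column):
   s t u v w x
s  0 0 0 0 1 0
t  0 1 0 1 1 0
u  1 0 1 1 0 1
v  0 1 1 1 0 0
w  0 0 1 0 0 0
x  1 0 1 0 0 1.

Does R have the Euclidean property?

No

Euclidean: no — t R v and t R w, but not v R w.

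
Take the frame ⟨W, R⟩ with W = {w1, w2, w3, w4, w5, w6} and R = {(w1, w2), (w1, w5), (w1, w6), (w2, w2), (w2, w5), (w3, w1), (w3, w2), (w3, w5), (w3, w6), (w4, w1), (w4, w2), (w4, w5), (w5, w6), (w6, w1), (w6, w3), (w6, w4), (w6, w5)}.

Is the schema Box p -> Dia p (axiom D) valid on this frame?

Yes

By correspondence theory, D is valid on a frame iff R is serial.
Serial: yes — every world has a successor (e.g. w1 R w2).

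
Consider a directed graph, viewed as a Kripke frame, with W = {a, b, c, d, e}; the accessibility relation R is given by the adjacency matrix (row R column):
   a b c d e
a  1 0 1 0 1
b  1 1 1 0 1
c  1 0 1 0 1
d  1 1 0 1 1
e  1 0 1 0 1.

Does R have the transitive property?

No

Transitive: no — d R a and a R c, but not d R c.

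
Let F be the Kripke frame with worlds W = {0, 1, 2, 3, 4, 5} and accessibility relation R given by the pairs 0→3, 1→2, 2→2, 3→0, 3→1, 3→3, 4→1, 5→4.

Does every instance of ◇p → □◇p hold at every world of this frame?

By correspondence theory, 5 is valid on a frame iff R is Euclidean.
Euclidean: no — 3 R 0 and 3 R 1, but not 0 R 1.

No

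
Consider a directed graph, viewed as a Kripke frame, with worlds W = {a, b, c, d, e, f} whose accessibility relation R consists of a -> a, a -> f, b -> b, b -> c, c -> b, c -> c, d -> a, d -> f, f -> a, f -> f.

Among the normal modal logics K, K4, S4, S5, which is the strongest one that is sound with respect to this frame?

Transitive (axiom 4): yes — every two-step R-path is closed by a direct edge.
Reflexive (axiom T): no — d is not related to itself.
Euclidean (axiom 5): yes — any two successors of a common world are R-related.
So F validates K, K4; S4 would additionally require R to be reflexive. The strongest is K4.

K4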